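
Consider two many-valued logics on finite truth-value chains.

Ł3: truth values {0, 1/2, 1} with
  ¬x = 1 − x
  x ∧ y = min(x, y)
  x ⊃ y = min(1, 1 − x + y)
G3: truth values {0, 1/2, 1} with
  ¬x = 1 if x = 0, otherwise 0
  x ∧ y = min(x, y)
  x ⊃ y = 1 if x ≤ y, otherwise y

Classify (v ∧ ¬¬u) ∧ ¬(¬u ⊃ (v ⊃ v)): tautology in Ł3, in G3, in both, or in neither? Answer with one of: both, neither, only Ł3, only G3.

In Ł3: at u = 0, v = 0 the value is 0 — not a tautology.
In G3: at u = 0, v = 0 the value is 0 — not a tautology.

neither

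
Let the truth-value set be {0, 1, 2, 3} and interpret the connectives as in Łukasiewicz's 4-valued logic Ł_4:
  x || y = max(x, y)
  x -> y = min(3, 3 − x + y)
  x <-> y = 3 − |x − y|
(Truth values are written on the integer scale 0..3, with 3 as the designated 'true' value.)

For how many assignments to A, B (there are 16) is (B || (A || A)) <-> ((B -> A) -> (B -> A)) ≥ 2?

12

A = 0, B = 0 ↦ 0  <
A = 0, B = 1 ↦ 1  <
A = 0, B = 2 ↦ 2  ≥
A = 0, B = 3 ↦ 3  ≥
A = 1, B = 0 ↦ 1  <
A = 1, B = 1 ↦ 1  <
A = 1, B = 2 ↦ 2  ≥
A = 1, B = 3 ↦ 3  ≥
A = 2, B = 0 ↦ 2  ≥
A = 2, B = 1 ↦ 2  ≥
A = 2, B = 2 ↦ 2  ≥
A = 2, B = 3 ↦ 3  ≥
A = 3, B = 0 ↦ 3  ≥
A = 3, B = 1 ↦ 3  ≥
A = 3, B = 2 ↦ 3  ≥
A = 3, B = 3 ↦ 3  ≥
So 12 of the 16 assignments meet the threshold.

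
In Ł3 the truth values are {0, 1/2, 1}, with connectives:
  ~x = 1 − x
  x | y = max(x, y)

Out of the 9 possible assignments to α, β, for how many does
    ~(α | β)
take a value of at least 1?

1

α = 0, β = 0 ↦ 1  ≥
α = 0, β = 1/2 ↦ 1/2  <
α = 0, β = 1 ↦ 0  <
α = 1/2, β = 0 ↦ 1/2  <
α = 1/2, β = 1/2 ↦ 1/2  <
α = 1/2, β = 1 ↦ 0  <
α = 1, β = 0 ↦ 0  <
α = 1, β = 1/2 ↦ 0  <
α = 1, β = 1 ↦ 0  <
So 1 of the 9 assignments meets the threshold.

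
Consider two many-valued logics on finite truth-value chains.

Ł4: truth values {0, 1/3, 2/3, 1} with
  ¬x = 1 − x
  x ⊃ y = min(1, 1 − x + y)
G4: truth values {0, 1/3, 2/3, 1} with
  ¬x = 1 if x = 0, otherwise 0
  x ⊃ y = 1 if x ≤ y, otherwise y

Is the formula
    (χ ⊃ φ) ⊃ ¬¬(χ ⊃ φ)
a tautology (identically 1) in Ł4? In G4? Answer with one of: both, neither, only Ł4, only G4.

both

In Ł4: every assignment gives 1 — tautology.
In G4: every assignment gives 1 — tautology.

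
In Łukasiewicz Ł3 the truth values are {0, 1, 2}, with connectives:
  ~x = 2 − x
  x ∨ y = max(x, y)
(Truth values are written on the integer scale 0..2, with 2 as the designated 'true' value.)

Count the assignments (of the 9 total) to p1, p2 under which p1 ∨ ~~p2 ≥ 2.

5

p1 = 0, p2 = 0 ↦ 0  <
p1 = 0, p2 = 1 ↦ 1  <
p1 = 0, p2 = 2 ↦ 2  ≥
p1 = 1, p2 = 0 ↦ 1  <
p1 = 1, p2 = 1 ↦ 1  <
p1 = 1, p2 = 2 ↦ 2  ≥
p1 = 2, p2 = 0 ↦ 2  ≥
p1 = 2, p2 = 1 ↦ 2  ≥
p1 = 2, p2 = 2 ↦ 2  ≥
So 5 of the 9 assignments meet the threshold.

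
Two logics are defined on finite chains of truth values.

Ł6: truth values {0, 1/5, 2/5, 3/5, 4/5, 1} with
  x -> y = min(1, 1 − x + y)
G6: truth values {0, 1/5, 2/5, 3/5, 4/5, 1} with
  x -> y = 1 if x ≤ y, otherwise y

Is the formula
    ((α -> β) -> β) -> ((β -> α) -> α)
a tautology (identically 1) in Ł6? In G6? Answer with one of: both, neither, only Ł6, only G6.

In Ł6: every assignment gives 1 — tautology.
In G6: at α = 1/5, β = 0 the value is 1/5 — not a tautology.

only Ł6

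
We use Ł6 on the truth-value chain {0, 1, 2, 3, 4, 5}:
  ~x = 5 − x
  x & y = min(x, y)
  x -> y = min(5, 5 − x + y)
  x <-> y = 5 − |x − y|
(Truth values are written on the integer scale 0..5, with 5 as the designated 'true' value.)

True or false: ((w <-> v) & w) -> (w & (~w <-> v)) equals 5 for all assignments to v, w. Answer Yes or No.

Counterexample: take v = 3, w = 4.
w <-> v = 4 <-> 3 = 4
(w <-> v) & w = 4 & 4 = 4
~w = ~4 = 1
~w <-> v = 1 <-> 3 = 3
w & (~w <-> v) = 4 & 3 = 3
((w <-> v) & w) -> (w & (~w <-> v)) = 4 -> 3 = 4
This gives 4 ≠ 5.

No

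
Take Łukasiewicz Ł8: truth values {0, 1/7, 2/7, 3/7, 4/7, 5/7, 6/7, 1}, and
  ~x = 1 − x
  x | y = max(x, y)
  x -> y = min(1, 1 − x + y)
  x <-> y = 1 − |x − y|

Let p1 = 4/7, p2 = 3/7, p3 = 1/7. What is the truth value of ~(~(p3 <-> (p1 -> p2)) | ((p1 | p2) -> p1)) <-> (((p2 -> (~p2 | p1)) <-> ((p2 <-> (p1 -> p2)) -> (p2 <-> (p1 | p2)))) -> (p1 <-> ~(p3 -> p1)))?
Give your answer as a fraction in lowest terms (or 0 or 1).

p1 -> p2 = 4/7 -> 3/7 = 6/7
p3 <-> (p1 -> p2) = 1/7 <-> 6/7 = 2/7
~(p3 <-> (p1 -> p2)) = ~2/7 = 5/7
p1 | p2 = 4/7 | 3/7 = 4/7
(p1 | p2) -> p1 = 4/7 -> 4/7 = 1
~(p3 <-> (p1 -> p2)) | ((p1 | p2) -> p1) = 5/7 | 1 = 1
~(~(p3 <-> (p1 -> p2)) | ((p1 | p2) -> p1)) = ~1 = 0
~p2 = ~3/7 = 4/7
~p2 | p1 = 4/7 | 4/7 = 4/7
p2 -> (~p2 | p1) = 3/7 -> 4/7 = 1
p1 -> p2 = 4/7 -> 3/7 = 6/7
p2 <-> (p1 -> p2) = 3/7 <-> 6/7 = 4/7
p1 | p2 = 4/7 | 3/7 = 4/7
p2 <-> (p1 | p2) = 3/7 <-> 4/7 = 6/7
(p2 <-> (p1 -> p2)) -> (p2 <-> (p1 | p2)) = 4/7 -> 6/7 = 1
(p2 -> (~p2 | p1)) <-> ((p2 <-> (p1 -> p2)) -> (p2 <-> (p1 | p2))) = 1 <-> 1 = 1
p3 -> p1 = 1/7 -> 4/7 = 1
~(p3 -> p1) = ~1 = 0
p1 <-> ~(p3 -> p1) = 4/7 <-> 0 = 3/7
((p2 -> (~p2 | p1)) <-> ((p2 <-> (p1 -> p2)) -> (p2 <-> (p1 | p2)))) -> (p1 <-> ~(p3 -> p1)) = 1 -> 3/7 = 3/7
~(~(p3 <-> (p1 -> p2)) | ((p1 | p2) -> p1)) <-> (((p2 -> (~p2 | p1)) <-> ((p2 <-> (p1 -> p2)) -> (p2 <-> (p1 | p2)))) -> (p1 <-> ~(p3 -> p1))) = 0 <-> 3/7 = 4/7

4/7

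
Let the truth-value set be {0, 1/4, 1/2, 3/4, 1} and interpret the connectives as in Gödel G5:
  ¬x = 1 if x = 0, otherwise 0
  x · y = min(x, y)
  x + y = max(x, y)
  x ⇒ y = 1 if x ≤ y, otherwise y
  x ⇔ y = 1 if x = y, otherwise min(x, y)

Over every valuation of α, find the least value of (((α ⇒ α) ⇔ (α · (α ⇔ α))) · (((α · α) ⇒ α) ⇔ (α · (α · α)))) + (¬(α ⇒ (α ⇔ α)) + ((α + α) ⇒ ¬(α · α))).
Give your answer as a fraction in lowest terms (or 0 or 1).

1/4

Take α = 1/4:
α ⇒ α = 1/4 ⇒ 1/4 = 1
α ⇔ α = 1/4 ⇔ 1/4 = 1
α · (α ⇔ α) = 1/4 · 1 = 1/4
(α ⇒ α) ⇔ (α · (α ⇔ α)) = 1 ⇔ 1/4 = 1/4
α · α = 1/4 · 1/4 = 1/4
(α · α) ⇒ α = 1/4 ⇒ 1/4 = 1
α · α = 1/4 · 1/4 = 1/4
α · (α · α) = 1/4 · 1/4 = 1/4
((α · α) ⇒ α) ⇔ (α · (α · α)) = 1 ⇔ 1/4 = 1/4
((α ⇒ α) ⇔ (α · (α ⇔ α))) · (((α · α) ⇒ α) ⇔ (α · (α · α))) = 1/4 · 1/4 = 1/4
α ⇔ α = 1/4 ⇔ 1/4 = 1
α ⇒ (α ⇔ α) = 1/4 ⇒ 1 = 1
¬(α ⇒ (α ⇔ α)) = ¬1 = 0
α + α = 1/4 + 1/4 = 1/4
α · α = 1/4 · 1/4 = 1/4
¬(α · α) = ¬1/4 = 0
(α + α) ⇒ ¬(α · α) = 1/4 ⇒ 0 = 0
¬(α ⇒ (α ⇔ α)) + ((α + α) ⇒ ¬(α · α)) = 0 + 0 = 0
(((α ⇒ α) ⇔ (α · (α ⇔ α))) · (((α · α) ⇒ α) ⇔ (α · (α · α)))) + (¬(α ⇒ (α ⇔ α)) + ((α + α) ⇒ ¬(α · α))) = 1/4 + 0 = 1/4
No assignment yields a value below 1/4, so this is the minimum.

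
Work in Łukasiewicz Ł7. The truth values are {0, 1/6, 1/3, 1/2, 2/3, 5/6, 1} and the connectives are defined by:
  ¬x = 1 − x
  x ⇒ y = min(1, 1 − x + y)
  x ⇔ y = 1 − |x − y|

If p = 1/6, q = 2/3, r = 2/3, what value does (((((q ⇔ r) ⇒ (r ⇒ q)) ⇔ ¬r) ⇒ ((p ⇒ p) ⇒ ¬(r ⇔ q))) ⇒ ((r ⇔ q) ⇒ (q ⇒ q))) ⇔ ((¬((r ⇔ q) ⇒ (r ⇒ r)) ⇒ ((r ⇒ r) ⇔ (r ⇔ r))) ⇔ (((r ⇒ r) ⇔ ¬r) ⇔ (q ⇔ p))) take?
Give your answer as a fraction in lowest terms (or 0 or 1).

q ⇔ r = 2/3 ⇔ 2/3 = 1
r ⇒ q = 2/3 ⇒ 2/3 = 1
(q ⇔ r) ⇒ (r ⇒ q) = 1 ⇒ 1 = 1
¬r = ¬2/3 = 1/3
((q ⇔ r) ⇒ (r ⇒ q)) ⇔ ¬r = 1 ⇔ 1/3 = 1/3
p ⇒ p = 1/6 ⇒ 1/6 = 1
r ⇔ q = 2/3 ⇔ 2/3 = 1
¬(r ⇔ q) = ¬1 = 0
(p ⇒ p) ⇒ ¬(r ⇔ q) = 1 ⇒ 0 = 0
(((q ⇔ r) ⇒ (r ⇒ q)) ⇔ ¬r) ⇒ ((p ⇒ p) ⇒ ¬(r ⇔ q)) = 1/3 ⇒ 0 = 2/3
r ⇔ q = 2/3 ⇔ 2/3 = 1
q ⇒ q = 2/3 ⇒ 2/3 = 1
(r ⇔ q) ⇒ (q ⇒ q) = 1 ⇒ 1 = 1
((((q ⇔ r) ⇒ (r ⇒ q)) ⇔ ¬r) ⇒ ((p ⇒ p) ⇒ ¬(r ⇔ q))) ⇒ ((r ⇔ q) ⇒ (q ⇒ q)) = 2/3 ⇒ 1 = 1
r ⇔ q = 2/3 ⇔ 2/3 = 1
r ⇒ r = 2/3 ⇒ 2/3 = 1
(r ⇔ q) ⇒ (r ⇒ r) = 1 ⇒ 1 = 1
¬((r ⇔ q) ⇒ (r ⇒ r)) = ¬1 = 0
r ⇒ r = 2/3 ⇒ 2/3 = 1
r ⇔ r = 2/3 ⇔ 2/3 = 1
(r ⇒ r) ⇔ (r ⇔ r) = 1 ⇔ 1 = 1
¬((r ⇔ q) ⇒ (r ⇒ r)) ⇒ ((r ⇒ r) ⇔ (r ⇔ r)) = 0 ⇒ 1 = 1
r ⇒ r = 2/3 ⇒ 2/3 = 1
¬r = ¬2/3 = 1/3
(r ⇒ r) ⇔ ¬r = 1 ⇔ 1/3 = 1/3
q ⇔ p = 2/3 ⇔ 1/6 = 1/2
((r ⇒ r) ⇔ ¬r) ⇔ (q ⇔ p) = 1/3 ⇔ 1/2 = 5/6
(¬((r ⇔ q) ⇒ (r ⇒ r)) ⇒ ((r ⇒ r) ⇔ (r ⇔ r))) ⇔ (((r ⇒ r) ⇔ ¬r) ⇔ (q ⇔ p)) = 1 ⇔ 5/6 = 5/6
(((((q ⇔ r) ⇒ (r ⇒ q)) ⇔ ¬r) ⇒ ((p ⇒ p) ⇒ ¬(r ⇔ q))) ⇒ ((r ⇔ q) ⇒ (q ⇒ q))) ⇔ ((¬((r ⇔ q) ⇒ (r ⇒ r)) ⇒ ((r ⇒ r) ⇔ (r ⇔ r))) ⇔ (((r ⇒ r) ⇔ ¬r) ⇔ (q ⇔ p))) = 1 ⇔ 5/6 = 5/6

5/6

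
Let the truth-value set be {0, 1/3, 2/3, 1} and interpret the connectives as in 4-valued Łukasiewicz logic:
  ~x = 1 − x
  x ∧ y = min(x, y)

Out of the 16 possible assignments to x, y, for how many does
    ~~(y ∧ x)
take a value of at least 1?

x = 0, y = 0 ↦ 0  <
x = 0, y = 1/3 ↦ 0  <
x = 0, y = 2/3 ↦ 0  <
x = 0, y = 1 ↦ 0  <
x = 1/3, y = 0 ↦ 0  <
x = 1/3, y = 1/3 ↦ 1/3  <
x = 1/3, y = 2/3 ↦ 1/3  <
x = 1/3, y = 1 ↦ 1/3  <
x = 2/3, y = 0 ↦ 0  <
x = 2/3, y = 1/3 ↦ 1/3  <
x = 2/3, y = 2/3 ↦ 2/3  <
x = 2/3, y = 1 ↦ 2/3  <
x = 1, y = 0 ↦ 0  <
x = 1, y = 1/3 ↦ 1/3  <
x = 1, y = 2/3 ↦ 2/3  <
x = 1, y = 1 ↦ 1  ≥
So 1 of the 16 assignments meets the threshold.

1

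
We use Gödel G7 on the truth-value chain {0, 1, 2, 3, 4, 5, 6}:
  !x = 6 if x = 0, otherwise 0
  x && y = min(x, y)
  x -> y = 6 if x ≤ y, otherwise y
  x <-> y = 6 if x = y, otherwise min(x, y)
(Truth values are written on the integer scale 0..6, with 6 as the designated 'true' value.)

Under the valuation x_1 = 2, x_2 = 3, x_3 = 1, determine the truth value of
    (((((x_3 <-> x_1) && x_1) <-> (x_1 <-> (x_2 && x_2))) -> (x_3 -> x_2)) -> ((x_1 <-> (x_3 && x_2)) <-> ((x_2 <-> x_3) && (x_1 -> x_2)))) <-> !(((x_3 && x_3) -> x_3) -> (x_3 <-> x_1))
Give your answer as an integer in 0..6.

x_3 <-> x_1 = 1 <-> 2 = 1
(x_3 <-> x_1) && x_1 = 1 && 2 = 1
x_2 && x_2 = 3 && 3 = 3
x_1 <-> (x_2 && x_2) = 2 <-> 3 = 2
((x_3 <-> x_1) && x_1) <-> (x_1 <-> (x_2 && x_2)) = 1 <-> 2 = 1
x_3 -> x_2 = 1 -> 3 = 6
(((x_3 <-> x_1) && x_1) <-> (x_1 <-> (x_2 && x_2))) -> (x_3 -> x_2) = 1 -> 6 = 6
x_3 && x_2 = 1 && 3 = 1
x_1 <-> (x_3 && x_2) = 2 <-> 1 = 1
x_2 <-> x_3 = 3 <-> 1 = 1
x_1 -> x_2 = 2 -> 3 = 6
(x_2 <-> x_3) && (x_1 -> x_2) = 1 && 6 = 1
(x_1 <-> (x_3 && x_2)) <-> ((x_2 <-> x_3) && (x_1 -> x_2)) = 1 <-> 1 = 6
((((x_3 <-> x_1) && x_1) <-> (x_1 <-> (x_2 && x_2))) -> (x_3 -> x_2)) -> ((x_1 <-> (x_3 && x_2)) <-> ((x_2 <-> x_3) && (x_1 -> x_2))) = 6 -> 6 = 6
x_3 && x_3 = 1 && 1 = 1
(x_3 && x_3) -> x_3 = 1 -> 1 = 6
x_3 <-> x_1 = 1 <-> 2 = 1
((x_3 && x_3) -> x_3) -> (x_3 <-> x_1) = 6 -> 1 = 1
!(((x_3 && x_3) -> x_3) -> (x_3 <-> x_1)) = !1 = 0
(((((x_3 <-> x_1) && x_1) <-> (x_1 <-> (x_2 && x_2))) -> (x_3 -> x_2)) -> ((x_1 <-> (x_3 && x_2)) <-> ((x_2 <-> x_3) && (x_1 -> x_2)))) <-> !(((x_3 && x_3) -> x_3) -> (x_3 <-> x_1)) = 6 <-> 0 = 0

0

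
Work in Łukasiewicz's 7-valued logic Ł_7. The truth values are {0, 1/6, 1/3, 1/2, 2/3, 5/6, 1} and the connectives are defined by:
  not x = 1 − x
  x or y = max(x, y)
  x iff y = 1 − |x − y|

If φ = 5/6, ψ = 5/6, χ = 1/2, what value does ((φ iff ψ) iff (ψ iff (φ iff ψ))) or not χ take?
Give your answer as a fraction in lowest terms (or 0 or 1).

φ iff ψ = 5/6 iff 5/6 = 1
φ iff ψ = 5/6 iff 5/6 = 1
ψ iff (φ iff ψ) = 5/6 iff 1 = 5/6
(φ iff ψ) iff (ψ iff (φ iff ψ)) = 1 iff 5/6 = 5/6
not χ = not 1/2 = 1/2
((φ iff ψ) iff (ψ iff (φ iff ψ))) or not χ = 5/6 or 1/2 = 5/6

5/6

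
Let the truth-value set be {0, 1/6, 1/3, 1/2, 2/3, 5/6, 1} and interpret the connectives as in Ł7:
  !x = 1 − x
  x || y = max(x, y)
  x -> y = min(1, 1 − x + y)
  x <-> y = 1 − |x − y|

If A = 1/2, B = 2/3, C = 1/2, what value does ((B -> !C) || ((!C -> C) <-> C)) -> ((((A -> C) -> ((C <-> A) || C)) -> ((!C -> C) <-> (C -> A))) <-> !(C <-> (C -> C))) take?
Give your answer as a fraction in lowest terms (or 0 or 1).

2/3

!C = !1/2 = 1/2
B -> !C = 2/3 -> 1/2 = 5/6
!C = !1/2 = 1/2
!C -> C = 1/2 -> 1/2 = 1
(!C -> C) <-> C = 1 <-> 1/2 = 1/2
(B -> !C) || ((!C -> C) <-> C) = 5/6 || 1/2 = 5/6
A -> C = 1/2 -> 1/2 = 1
C <-> A = 1/2 <-> 1/2 = 1
(C <-> A) || C = 1 || 1/2 = 1
(A -> C) -> ((C <-> A) || C) = 1 -> 1 = 1
!C = !1/2 = 1/2
!C -> C = 1/2 -> 1/2 = 1
C -> A = 1/2 -> 1/2 = 1
(!C -> C) <-> (C -> A) = 1 <-> 1 = 1
((A -> C) -> ((C <-> A) || C)) -> ((!C -> C) <-> (C -> A)) = 1 -> 1 = 1
C -> C = 1/2 -> 1/2 = 1
C <-> (C -> C) = 1/2 <-> 1 = 1/2
!(C <-> (C -> C)) = !1/2 = 1/2
(((A -> C) -> ((C <-> A) || C)) -> ((!C -> C) <-> (C -> A))) <-> !(C <-> (C -> C)) = 1 <-> 1/2 = 1/2
((B -> !C) || ((!C -> C) <-> C)) -> ((((A -> C) -> ((C <-> A) || C)) -> ((!C -> C) <-> (C -> A))) <-> !(C <-> (C -> C))) = 5/6 -> 1/2 = 2/3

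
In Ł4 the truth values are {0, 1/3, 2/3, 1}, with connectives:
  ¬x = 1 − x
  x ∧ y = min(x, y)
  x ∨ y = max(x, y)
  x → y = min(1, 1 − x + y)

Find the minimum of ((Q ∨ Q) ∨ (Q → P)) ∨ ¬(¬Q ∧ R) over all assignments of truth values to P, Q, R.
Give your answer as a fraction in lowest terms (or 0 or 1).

2/3

Take P = 0, Q = 1/3, R = 1/3:
Q ∨ Q = 1/3 ∨ 1/3 = 1/3
Q → P = 1/3 → 0 = 2/3
(Q ∨ Q) ∨ (Q → P) = 1/3 ∨ 2/3 = 2/3
¬Q = ¬1/3 = 2/3
¬Q ∧ R = 2/3 ∧ 1/3 = 1/3
¬(¬Q ∧ R) = ¬1/3 = 2/3
((Q ∨ Q) ∨ (Q → P)) ∨ ¬(¬Q ∧ R) = 2/3 ∨ 2/3 = 2/3
No assignment yields a value below 2/3, so this is the minimum.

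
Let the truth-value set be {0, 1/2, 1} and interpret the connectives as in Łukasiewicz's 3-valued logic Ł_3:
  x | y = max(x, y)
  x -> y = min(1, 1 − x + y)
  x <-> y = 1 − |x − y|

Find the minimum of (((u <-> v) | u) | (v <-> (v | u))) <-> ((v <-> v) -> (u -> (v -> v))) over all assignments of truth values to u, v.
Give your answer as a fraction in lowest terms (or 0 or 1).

1/2

Take u = 1/2, v = 0:
u <-> v = 1/2 <-> 0 = 1/2
(u <-> v) | u = 1/2 | 1/2 = 1/2
v | u = 0 | 1/2 = 1/2
v <-> (v | u) = 0 <-> 1/2 = 1/2
((u <-> v) | u) | (v <-> (v | u)) = 1/2 | 1/2 = 1/2
v <-> v = 0 <-> 0 = 1
v -> v = 0 -> 0 = 1
u -> (v -> v) = 1/2 -> 1 = 1
(v <-> v) -> (u -> (v -> v)) = 1 -> 1 = 1
(((u <-> v) | u) | (v <-> (v | u))) <-> ((v <-> v) -> (u -> (v -> v))) = 1/2 <-> 1 = 1/2
No assignment yields a value below 1/2, so this is the minimum.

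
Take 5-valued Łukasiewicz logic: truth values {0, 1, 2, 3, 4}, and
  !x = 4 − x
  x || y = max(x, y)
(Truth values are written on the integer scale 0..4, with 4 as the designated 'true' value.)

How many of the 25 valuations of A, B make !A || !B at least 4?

value 4: 9 assignments (counts)
value 3: 7 assignments
value 2: 5 assignments
value 1: 3 assignments
value 0: 1 assignment
So 9 of the 25 assignments meet the threshold.

9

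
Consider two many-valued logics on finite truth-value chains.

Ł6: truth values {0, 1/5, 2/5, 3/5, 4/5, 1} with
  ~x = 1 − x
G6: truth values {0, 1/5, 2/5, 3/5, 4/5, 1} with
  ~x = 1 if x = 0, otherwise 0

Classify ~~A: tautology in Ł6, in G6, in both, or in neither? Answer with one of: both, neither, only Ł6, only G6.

In Ł6: at A = 0 the value is 0 — not a tautology.
In G6: at A = 0 the value is 0 — not a tautology.

neither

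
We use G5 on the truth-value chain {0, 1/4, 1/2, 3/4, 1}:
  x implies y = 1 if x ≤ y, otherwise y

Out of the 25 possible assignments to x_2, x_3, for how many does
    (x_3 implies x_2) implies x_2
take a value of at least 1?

value 1: 15 assignments (counts)
value 3/4: 4 assignments
value 1/2: 3 assignments
value 1/4: 2 assignments
value 0: 1 assignment
So 15 of the 25 assignments meet the threshold.

15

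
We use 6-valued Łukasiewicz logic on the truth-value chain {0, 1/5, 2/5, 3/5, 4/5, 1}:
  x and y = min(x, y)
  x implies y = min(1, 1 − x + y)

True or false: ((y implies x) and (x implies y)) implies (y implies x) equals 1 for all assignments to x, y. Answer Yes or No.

At x = 0, y = 3/5, for instance:
y implies x = 3/5 implies 0 = 2/5
x implies y = 0 implies 3/5 = 1
(y implies x) and (x implies y) = 2/5 and 1 = 2/5
((y implies x) and (x implies y)) implies (y implies x) = 2/5 implies 2/5 = 1
and checking the remaining 35 assignments likewise gives ≥ 1 in every case.

Yes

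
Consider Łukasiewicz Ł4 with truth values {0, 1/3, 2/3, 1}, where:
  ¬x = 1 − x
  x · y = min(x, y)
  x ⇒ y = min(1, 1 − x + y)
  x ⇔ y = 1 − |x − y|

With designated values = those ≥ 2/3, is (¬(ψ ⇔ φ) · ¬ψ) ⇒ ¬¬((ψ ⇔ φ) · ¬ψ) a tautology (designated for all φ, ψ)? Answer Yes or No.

No

Counterexample: take φ = 1, ψ = 0.
ψ ⇔ φ = 0 ⇔ 1 = 0
¬(ψ ⇔ φ) = ¬0 = 1
¬ψ = ¬0 = 1
¬(ψ ⇔ φ) · ¬ψ = 1 · 1 = 1
ψ ⇔ φ = 0 ⇔ 1 = 0
¬ψ = ¬0 = 1
(ψ ⇔ φ) · ¬ψ = 0 · 1 = 0
¬((ψ ⇔ φ) · ¬ψ) = ¬0 = 1
¬¬((ψ ⇔ φ) · ¬ψ) = ¬1 = 0
(¬(ψ ⇔ φ) · ¬ψ) ⇒ ¬¬((ψ ⇔ φ) · ¬ψ) = 1 ⇒ 0 = 0
This gives 0, which is below 2/3.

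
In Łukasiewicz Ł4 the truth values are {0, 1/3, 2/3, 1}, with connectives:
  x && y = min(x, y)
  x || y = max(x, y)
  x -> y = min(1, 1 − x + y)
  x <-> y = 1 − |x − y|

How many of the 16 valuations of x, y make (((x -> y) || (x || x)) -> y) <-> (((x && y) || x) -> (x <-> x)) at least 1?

4

x = 0, y = 0 ↦ 0  <
x = 0, y = 1/3 ↦ 1/3  <
x = 0, y = 2/3 ↦ 2/3  <
x = 0, y = 1 ↦ 1  ≥
x = 1/3, y = 0 ↦ 1/3  <
x = 1/3, y = 1/3 ↦ 1/3  <
x = 1/3, y = 2/3 ↦ 2/3  <
x = 1/3, y = 1 ↦ 1  ≥
x = 2/3, y = 0 ↦ 1/3  <
x = 2/3, y = 1/3 ↦ 2/3  <
x = 2/3, y = 2/3 ↦ 2/3  <
x = 2/3, y = 1 ↦ 1  ≥
x = 1, y = 0 ↦ 0  <
x = 1, y = 1/3 ↦ 1/3  <
x = 1, y = 2/3 ↦ 2/3  <
x = 1, y = 1 ↦ 1  ≥
So 4 of the 16 assignments meet the threshold.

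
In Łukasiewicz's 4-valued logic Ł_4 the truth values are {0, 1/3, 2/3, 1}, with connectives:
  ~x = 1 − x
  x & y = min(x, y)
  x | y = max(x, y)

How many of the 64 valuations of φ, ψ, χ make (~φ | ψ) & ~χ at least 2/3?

24

value 1: 7 assignments (counts)
value 2/3: 17 assignments (counts)
value 1/3: 21 assignments
value 0: 19 assignments
So 24 of the 64 assignments meet the threshold.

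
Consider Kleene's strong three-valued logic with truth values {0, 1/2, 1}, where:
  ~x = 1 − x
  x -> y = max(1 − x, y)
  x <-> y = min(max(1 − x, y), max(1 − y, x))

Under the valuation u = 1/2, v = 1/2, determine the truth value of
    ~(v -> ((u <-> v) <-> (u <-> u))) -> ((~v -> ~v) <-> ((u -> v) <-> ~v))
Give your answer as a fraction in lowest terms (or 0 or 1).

u <-> v = 1/2 <-> 1/2 = 1/2
u <-> u = 1/2 <-> 1/2 = 1/2
(u <-> v) <-> (u <-> u) = 1/2 <-> 1/2 = 1/2
v -> ((u <-> v) <-> (u <-> u)) = 1/2 -> 1/2 = 1/2
~(v -> ((u <-> v) <-> (u <-> u))) = ~1/2 = 1/2
~v = ~1/2 = 1/2
~v = ~1/2 = 1/2
~v -> ~v = 1/2 -> 1/2 = 1/2
u -> v = 1/2 -> 1/2 = 1/2
~v = ~1/2 = 1/2
(u -> v) <-> ~v = 1/2 <-> 1/2 = 1/2
(~v -> ~v) <-> ((u -> v) <-> ~v) = 1/2 <-> 1/2 = 1/2
~(v -> ((u <-> v) <-> (u <-> u))) -> ((~v -> ~v) <-> ((u -> v) <-> ~v)) = 1/2 -> 1/2 = 1/2

1/2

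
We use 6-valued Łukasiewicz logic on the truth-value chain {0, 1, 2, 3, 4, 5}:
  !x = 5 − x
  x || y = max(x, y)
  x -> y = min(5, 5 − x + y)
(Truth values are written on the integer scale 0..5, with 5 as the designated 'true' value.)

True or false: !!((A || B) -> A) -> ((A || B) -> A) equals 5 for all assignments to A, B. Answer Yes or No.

At A = 4, B = 3, for instance:
A || B = 4 || 3 = 4
(A || B) -> A = 4 -> 4 = 5
!((A || B) -> A) = !5 = 0
!!((A || B) -> A) = !0 = 5
!!((A || B) -> A) -> ((A || B) -> A) = 5 -> 5 = 5
and checking the remaining 35 assignments likewise gives ≥ 5 in every case.

Yes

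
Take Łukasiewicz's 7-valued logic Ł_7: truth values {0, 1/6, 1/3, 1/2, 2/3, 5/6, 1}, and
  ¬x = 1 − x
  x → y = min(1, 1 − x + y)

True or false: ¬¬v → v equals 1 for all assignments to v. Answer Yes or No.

v = 0 ↦ 1
v = 1/6 ↦ 1
v = 1/3 ↦ 1
v = 1/2 ↦ 1
v = 2/3 ↦ 1
v = 5/6 ↦ 1
v = 1 ↦ 1
Every assignment gives a value ≥ 1.

Yes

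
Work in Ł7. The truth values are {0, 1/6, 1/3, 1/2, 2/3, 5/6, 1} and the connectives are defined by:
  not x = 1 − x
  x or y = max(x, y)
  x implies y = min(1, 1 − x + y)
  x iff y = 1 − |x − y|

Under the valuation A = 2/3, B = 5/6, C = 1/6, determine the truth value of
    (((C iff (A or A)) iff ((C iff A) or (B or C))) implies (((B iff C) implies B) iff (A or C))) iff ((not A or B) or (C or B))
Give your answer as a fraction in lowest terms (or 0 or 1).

A or A = 2/3 or 2/3 = 2/3
C iff (A or A) = 1/6 iff 2/3 = 1/2
C iff A = 1/6 iff 2/3 = 1/2
B or C = 5/6 or 1/6 = 5/6
(C iff A) or (B or C) = 1/2 or 5/6 = 5/6
(C iff (A or A)) iff ((C iff A) or (B or C)) = 1/2 iff 5/6 = 2/3
B iff C = 5/6 iff 1/6 = 1/3
(B iff C) implies B = 1/3 implies 5/6 = 1
A or C = 2/3 or 1/6 = 2/3
((B iff C) implies B) iff (A or C) = 1 iff 2/3 = 2/3
((C iff (A or A)) iff ((C iff A) or (B or C))) implies (((B iff C) implies B) iff (A or C)) = 2/3 implies 2/3 = 1
not A = not 2/3 = 1/3
not A or B = 1/3 or 5/6 = 5/6
C or B = 1/6 or 5/6 = 5/6
(not A or B) or (C or B) = 5/6 or 5/6 = 5/6
(((C iff (A or A)) iff ((C iff A) or (B or C))) implies (((B iff C) implies B) iff (A or C))) iff ((not A or B) or (C or B)) = 1 iff 5/6 = 5/6

5/6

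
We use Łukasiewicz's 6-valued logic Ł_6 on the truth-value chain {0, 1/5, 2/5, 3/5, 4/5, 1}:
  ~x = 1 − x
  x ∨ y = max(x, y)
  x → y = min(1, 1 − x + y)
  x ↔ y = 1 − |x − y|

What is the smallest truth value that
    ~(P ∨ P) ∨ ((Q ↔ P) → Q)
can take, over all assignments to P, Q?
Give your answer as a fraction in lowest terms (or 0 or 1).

3/5

Take P = 2/5, Q = 0:
P ∨ P = 2/5 ∨ 2/5 = 2/5
~(P ∨ P) = ~2/5 = 3/5
Q ↔ P = 0 ↔ 2/5 = 3/5
(Q ↔ P) → Q = 3/5 → 0 = 2/5
~(P ∨ P) ∨ ((Q ↔ P) → Q) = 3/5 ∨ 2/5 = 3/5
No assignment yields a value below 3/5, so this is the minimum.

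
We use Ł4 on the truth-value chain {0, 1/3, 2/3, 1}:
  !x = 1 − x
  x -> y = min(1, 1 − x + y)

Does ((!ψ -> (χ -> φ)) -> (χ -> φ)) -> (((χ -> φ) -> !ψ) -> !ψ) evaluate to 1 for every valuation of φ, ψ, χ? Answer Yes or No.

At φ = 1/3, ψ = 0, χ = 1/3, for instance:
!ψ = !0 = 1
χ -> φ = 1/3 -> 1/3 = 1
!ψ -> (χ -> φ) = 1 -> 1 = 1
(!ψ -> (χ -> φ)) -> (χ -> φ) = 1 -> 1 = 1
(χ -> φ) -> !ψ = 1 -> 1 = 1
((χ -> φ) -> !ψ) -> !ψ = 1 -> 1 = 1
((!ψ -> (χ -> φ)) -> (χ -> φ)) -> (((χ -> φ) -> !ψ) -> !ψ) = 1 -> 1 = 1
and checking the remaining 63 assignments likewise gives ≥ 1 in every case.

Yes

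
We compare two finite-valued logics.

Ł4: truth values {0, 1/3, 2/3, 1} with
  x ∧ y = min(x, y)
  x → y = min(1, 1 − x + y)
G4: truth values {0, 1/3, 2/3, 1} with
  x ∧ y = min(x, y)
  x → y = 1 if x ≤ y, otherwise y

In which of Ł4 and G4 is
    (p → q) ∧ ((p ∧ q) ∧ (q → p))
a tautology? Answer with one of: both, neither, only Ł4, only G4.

In Ł4: at p = 0, q = 0 the value is 0 — not a tautology.
In G4: at p = 0, q = 0 the value is 0 — not a tautology.

neither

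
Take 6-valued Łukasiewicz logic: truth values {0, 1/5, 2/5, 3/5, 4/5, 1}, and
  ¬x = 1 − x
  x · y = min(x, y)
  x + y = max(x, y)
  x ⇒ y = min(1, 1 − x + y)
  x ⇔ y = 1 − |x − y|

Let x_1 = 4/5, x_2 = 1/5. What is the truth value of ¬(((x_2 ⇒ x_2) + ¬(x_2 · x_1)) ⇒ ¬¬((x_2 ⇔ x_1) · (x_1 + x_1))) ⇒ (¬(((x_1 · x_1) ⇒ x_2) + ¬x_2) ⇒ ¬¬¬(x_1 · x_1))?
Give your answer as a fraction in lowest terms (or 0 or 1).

1

x_2 ⇒ x_2 = 1/5 ⇒ 1/5 = 1
x_2 · x_1 = 1/5 · 4/5 = 1/5
¬(x_2 · x_1) = ¬1/5 = 4/5
(x_2 ⇒ x_2) + ¬(x_2 · x_1) = 1 + 4/5 = 1
x_2 ⇔ x_1 = 1/5 ⇔ 4/5 = 2/5
x_1 + x_1 = 4/5 + 4/5 = 4/5
(x_2 ⇔ x_1) · (x_1 + x_1) = 2/5 · 4/5 = 2/5
¬((x_2 ⇔ x_1) · (x_1 + x_1)) = ¬2/5 = 3/5
¬¬((x_2 ⇔ x_1) · (x_1 + x_1)) = ¬3/5 = 2/5
((x_2 ⇒ x_2) + ¬(x_2 · x_1)) ⇒ ¬¬((x_2 ⇔ x_1) · (x_1 + x_1)) = 1 ⇒ 2/5 = 2/5
¬(((x_2 ⇒ x_2) + ¬(x_2 · x_1)) ⇒ ¬¬((x_2 ⇔ x_1) · (x_1 + x_1))) = ¬2/5 = 3/5
x_1 · x_1 = 4/5 · 4/5 = 4/5
(x_1 · x_1) ⇒ x_2 = 4/5 ⇒ 1/5 = 2/5
¬x_2 = ¬1/5 = 4/5
((x_1 · x_1) ⇒ x_2) + ¬x_2 = 2/5 + 4/5 = 4/5
¬(((x_1 · x_1) ⇒ x_2) + ¬x_2) = ¬4/5 = 1/5
x_1 · x_1 = 4/5 · 4/5 = 4/5
¬(x_1 · x_1) = ¬4/5 = 1/5
¬¬(x_1 · x_1) = ¬1/5 = 4/5
¬¬¬(x_1 · x_1) = ¬4/5 = 1/5
¬(((x_1 · x_1) ⇒ x_2) + ¬x_2) ⇒ ¬¬¬(x_1 · x_1) = 1/5 ⇒ 1/5 = 1
¬(((x_2 ⇒ x_2) + ¬(x_2 · x_1)) ⇒ ¬¬((x_2 ⇔ x_1) · (x_1 + x_1))) ⇒ (¬(((x_1 · x_1) ⇒ x_2) + ¬x_2) ⇒ ¬¬¬(x_1 · x_1)) = 3/5 ⇒ 1 = 1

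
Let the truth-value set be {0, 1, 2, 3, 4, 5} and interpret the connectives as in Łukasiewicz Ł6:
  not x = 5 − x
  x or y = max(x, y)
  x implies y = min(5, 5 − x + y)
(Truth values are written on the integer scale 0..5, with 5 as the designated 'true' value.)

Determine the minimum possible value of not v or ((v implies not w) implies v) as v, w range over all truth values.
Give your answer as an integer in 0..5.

Take v = 2, w = 0:
not v = not 2 = 3
not w = not 0 = 5
v implies not w = 2 implies 5 = 5
(v implies not w) implies v = 5 implies 2 = 2
not v or ((v implies not w) implies v) = 3 or 2 = 3
No assignment yields a value below 3, so this is the minimum.

3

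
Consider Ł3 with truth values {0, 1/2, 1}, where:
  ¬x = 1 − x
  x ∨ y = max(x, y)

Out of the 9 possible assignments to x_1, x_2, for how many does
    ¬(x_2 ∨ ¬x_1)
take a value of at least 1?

1

x_1 = 0, x_2 = 0 ↦ 0  <
x_1 = 0, x_2 = 1/2 ↦ 0  <
x_1 = 0, x_2 = 1 ↦ 0  <
x_1 = 1/2, x_2 = 0 ↦ 1/2  <
x_1 = 1/2, x_2 = 1/2 ↦ 1/2  <
x_1 = 1/2, x_2 = 1 ↦ 0  <
x_1 = 1, x_2 = 0 ↦ 1  ≥
x_1 = 1, x_2 = 1/2 ↦ 1/2  <
x_1 = 1, x_2 = 1 ↦ 0  <
So 1 of the 9 assignments meets the threshold.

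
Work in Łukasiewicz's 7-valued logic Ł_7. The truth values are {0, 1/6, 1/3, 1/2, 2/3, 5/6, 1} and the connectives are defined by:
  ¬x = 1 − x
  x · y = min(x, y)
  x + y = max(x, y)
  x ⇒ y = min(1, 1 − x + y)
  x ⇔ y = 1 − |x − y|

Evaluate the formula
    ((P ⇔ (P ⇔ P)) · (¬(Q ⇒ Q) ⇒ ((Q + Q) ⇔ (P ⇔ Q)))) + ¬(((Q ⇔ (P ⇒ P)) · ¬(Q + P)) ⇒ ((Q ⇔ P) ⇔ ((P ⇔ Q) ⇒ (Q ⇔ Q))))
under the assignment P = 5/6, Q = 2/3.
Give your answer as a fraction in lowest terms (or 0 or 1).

5/6

P ⇔ P = 5/6 ⇔ 5/6 = 1
P ⇔ (P ⇔ P) = 5/6 ⇔ 1 = 5/6
Q ⇒ Q = 2/3 ⇒ 2/3 = 1
¬(Q ⇒ Q) = ¬1 = 0
Q + Q = 2/3 + 2/3 = 2/3
P ⇔ Q = 5/6 ⇔ 2/3 = 5/6
(Q + Q) ⇔ (P ⇔ Q) = 2/3 ⇔ 5/6 = 5/6
¬(Q ⇒ Q) ⇒ ((Q + Q) ⇔ (P ⇔ Q)) = 0 ⇒ 5/6 = 1
(P ⇔ (P ⇔ P)) · (¬(Q ⇒ Q) ⇒ ((Q + Q) ⇔ (P ⇔ Q))) = 5/6 · 1 = 5/6
P ⇒ P = 5/6 ⇒ 5/6 = 1
Q ⇔ (P ⇒ P) = 2/3 ⇔ 1 = 2/3
Q + P = 2/3 + 5/6 = 5/6
¬(Q + P) = ¬5/6 = 1/6
(Q ⇔ (P ⇒ P)) · ¬(Q + P) = 2/3 · 1/6 = 1/6
Q ⇔ P = 2/3 ⇔ 5/6 = 5/6
P ⇔ Q = 5/6 ⇔ 2/3 = 5/6
Q ⇔ Q = 2/3 ⇔ 2/3 = 1
(P ⇔ Q) ⇒ (Q ⇔ Q) = 5/6 ⇒ 1 = 1
(Q ⇔ P) ⇔ ((P ⇔ Q) ⇒ (Q ⇔ Q)) = 5/6 ⇔ 1 = 5/6
((Q ⇔ (P ⇒ P)) · ¬(Q + P)) ⇒ ((Q ⇔ P) ⇔ ((P ⇔ Q) ⇒ (Q ⇔ Q))) = 1/6 ⇒ 5/6 = 1
¬(((Q ⇔ (P ⇒ P)) · ¬(Q + P)) ⇒ ((Q ⇔ P) ⇔ ((P ⇔ Q) ⇒ (Q ⇔ Q)))) = ¬1 = 0
((P ⇔ (P ⇔ P)) · (¬(Q ⇒ Q) ⇒ ((Q + Q) ⇔ (P ⇔ Q)))) + ¬(((Q ⇔ (P ⇒ P)) · ¬(Q + P)) ⇒ ((Q ⇔ P) ⇔ ((P ⇔ Q) ⇒ (Q ⇔ Q)))) = 5/6 + 0 = 5/6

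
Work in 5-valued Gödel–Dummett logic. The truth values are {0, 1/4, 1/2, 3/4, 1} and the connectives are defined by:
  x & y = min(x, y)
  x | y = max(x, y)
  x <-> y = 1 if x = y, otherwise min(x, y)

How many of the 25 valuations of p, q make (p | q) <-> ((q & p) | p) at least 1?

15

value 1: 15 assignments (counts)
value 3/4: 1 assignment
value 1/2: 2 assignments
value 1/4: 3 assignments
value 0: 4 assignments
So 15 of the 25 assignments meet the threshold.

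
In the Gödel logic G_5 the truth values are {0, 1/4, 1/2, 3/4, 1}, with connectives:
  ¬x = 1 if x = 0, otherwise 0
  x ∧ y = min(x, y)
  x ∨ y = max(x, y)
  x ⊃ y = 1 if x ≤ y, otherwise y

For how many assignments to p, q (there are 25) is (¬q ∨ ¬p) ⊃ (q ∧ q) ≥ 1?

17

value 1: 17 assignments (counts)
value 3/4: 1 assignment
value 1/2: 1 assignment
value 1/4: 1 assignment
value 0: 5 assignments
So 17 of the 25 assignments meet the threshold.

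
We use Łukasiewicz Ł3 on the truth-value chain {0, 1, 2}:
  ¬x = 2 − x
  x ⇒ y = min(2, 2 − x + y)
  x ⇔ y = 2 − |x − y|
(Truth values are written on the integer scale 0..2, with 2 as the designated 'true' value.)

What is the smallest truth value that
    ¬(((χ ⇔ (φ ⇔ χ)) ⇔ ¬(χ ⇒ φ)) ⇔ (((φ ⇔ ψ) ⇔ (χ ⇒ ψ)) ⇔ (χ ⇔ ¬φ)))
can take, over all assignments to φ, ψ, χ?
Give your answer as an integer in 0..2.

Take φ = 0, ψ = 0, χ = 2:
φ ⇔ χ = 0 ⇔ 2 = 0
χ ⇔ (φ ⇔ χ) = 2 ⇔ 0 = 0
χ ⇒ φ = 2 ⇒ 0 = 0
¬(χ ⇒ φ) = ¬0 = 2
(χ ⇔ (φ ⇔ χ)) ⇔ ¬(χ ⇒ φ) = 0 ⇔ 2 = 0
φ ⇔ ψ = 0 ⇔ 0 = 2
χ ⇒ ψ = 2 ⇒ 0 = 0
(φ ⇔ ψ) ⇔ (χ ⇒ ψ) = 2 ⇔ 0 = 0
¬φ = ¬0 = 2
χ ⇔ ¬φ = 2 ⇔ 2 = 2
((φ ⇔ ψ) ⇔ (χ ⇒ ψ)) ⇔ (χ ⇔ ¬φ) = 0 ⇔ 2 = 0
((χ ⇔ (φ ⇔ χ)) ⇔ ¬(χ ⇒ φ)) ⇔ (((φ ⇔ ψ) ⇔ (χ ⇒ ψ)) ⇔ (χ ⇔ ¬φ)) = 0 ⇔ 0 = 2
¬(((χ ⇔ (φ ⇔ χ)) ⇔ ¬(χ ⇒ φ)) ⇔ (((φ ⇔ ψ) ⇔ (χ ⇒ ψ)) ⇔ (χ ⇔ ¬φ))) = ¬2 = 0
No assignment yields a value below 0, so this is the minimum.

0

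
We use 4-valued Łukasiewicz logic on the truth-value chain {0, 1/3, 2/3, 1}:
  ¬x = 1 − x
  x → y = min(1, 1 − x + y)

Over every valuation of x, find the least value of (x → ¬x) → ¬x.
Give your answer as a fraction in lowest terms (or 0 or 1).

Take x = 1/3:
¬x = ¬1/3 = 2/3
x → ¬x = 1/3 → 2/3 = 1
¬x = ¬1/3 = 2/3
(x → ¬x) → ¬x = 1 → 2/3 = 2/3
No assignment yields a value below 2/3, so this is the minimum.

2/3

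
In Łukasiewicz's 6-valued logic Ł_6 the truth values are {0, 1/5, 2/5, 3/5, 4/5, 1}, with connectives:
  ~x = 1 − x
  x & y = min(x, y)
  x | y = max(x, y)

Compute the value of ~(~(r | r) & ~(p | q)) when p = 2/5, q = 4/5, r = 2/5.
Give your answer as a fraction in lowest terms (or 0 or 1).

r | r = 2/5 | 2/5 = 2/5
~(r | r) = ~2/5 = 3/5
p | q = 2/5 | 4/5 = 4/5
~(p | q) = ~4/5 = 1/5
~(r | r) & ~(p | q) = 3/5 & 1/5 = 1/5
~(~(r | r) & ~(p | q)) = ~1/5 = 4/5

4/5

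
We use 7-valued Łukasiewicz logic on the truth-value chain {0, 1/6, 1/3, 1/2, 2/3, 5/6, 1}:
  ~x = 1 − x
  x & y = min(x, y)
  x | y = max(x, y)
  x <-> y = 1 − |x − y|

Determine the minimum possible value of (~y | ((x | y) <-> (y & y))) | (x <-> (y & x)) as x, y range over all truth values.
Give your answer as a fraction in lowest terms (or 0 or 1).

1/2

Take x = 1, y = 1/2:
~y = ~1/2 = 1/2
x | y = 1 | 1/2 = 1
y & y = 1/2 & 1/2 = 1/2
(x | y) <-> (y & y) = 1 <-> 1/2 = 1/2
~y | ((x | y) <-> (y & y)) = 1/2 | 1/2 = 1/2
y & x = 1/2 & 1 = 1/2
x <-> (y & x) = 1 <-> 1/2 = 1/2
(~y | ((x | y) <-> (y & y))) | (x <-> (y & x)) = 1/2 | 1/2 = 1/2
No assignment yields a value below 1/2, so this is the minimum.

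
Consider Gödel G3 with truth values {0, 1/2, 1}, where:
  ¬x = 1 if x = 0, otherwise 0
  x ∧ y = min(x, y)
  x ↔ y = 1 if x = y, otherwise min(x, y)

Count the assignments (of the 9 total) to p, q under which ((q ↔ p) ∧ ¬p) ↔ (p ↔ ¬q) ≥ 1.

4

p = 0, q = 0 ↦ 0  <
p = 0, q = 1/2 ↦ 0  <
p = 0, q = 1 ↦ 0  <
p = 1/2, q = 0 ↦ 0  <
p = 1/2, q = 1/2 ↦ 1  ≥
p = 1/2, q = 1 ↦ 1  ≥
p = 1, q = 0 ↦ 0  <
p = 1, q = 1/2 ↦ 1  ≥
p = 1, q = 1 ↦ 1  ≥
So 4 of the 9 assignments meet the threshold.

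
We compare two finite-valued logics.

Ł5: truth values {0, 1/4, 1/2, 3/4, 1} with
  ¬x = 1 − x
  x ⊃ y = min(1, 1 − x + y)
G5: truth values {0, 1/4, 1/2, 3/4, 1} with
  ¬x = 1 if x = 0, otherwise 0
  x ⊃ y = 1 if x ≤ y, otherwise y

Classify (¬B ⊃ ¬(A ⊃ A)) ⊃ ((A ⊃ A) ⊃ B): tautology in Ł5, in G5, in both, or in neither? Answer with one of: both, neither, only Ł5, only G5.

In Ł5: every assignment gives 1 — tautology.
In G5: at A = 0, B = 1/4 the value is 1/4 — not a tautology.

only Ł5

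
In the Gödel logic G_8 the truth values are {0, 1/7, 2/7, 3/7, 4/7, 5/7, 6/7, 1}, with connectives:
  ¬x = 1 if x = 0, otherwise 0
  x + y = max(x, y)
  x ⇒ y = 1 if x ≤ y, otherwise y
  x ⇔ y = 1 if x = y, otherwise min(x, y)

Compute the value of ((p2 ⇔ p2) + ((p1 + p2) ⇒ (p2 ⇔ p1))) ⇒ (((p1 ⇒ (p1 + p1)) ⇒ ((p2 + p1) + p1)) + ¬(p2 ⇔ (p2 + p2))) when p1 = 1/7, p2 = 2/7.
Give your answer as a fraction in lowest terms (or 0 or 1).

p2 ⇔ p2 = 2/7 ⇔ 2/7 = 1
p1 + p2 = 1/7 + 2/7 = 2/7
p2 ⇔ p1 = 2/7 ⇔ 1/7 = 1/7
(p1 + p2) ⇒ (p2 ⇔ p1) = 2/7 ⇒ 1/7 = 1/7
(p2 ⇔ p2) + ((p1 + p2) ⇒ (p2 ⇔ p1)) = 1 + 1/7 = 1
p1 + p1 = 1/7 + 1/7 = 1/7
p1 ⇒ (p1 + p1) = 1/7 ⇒ 1/7 = 1
p2 + p1 = 2/7 + 1/7 = 2/7
(p2 + p1) + p1 = 2/7 + 1/7 = 2/7
(p1 ⇒ (p1 + p1)) ⇒ ((p2 + p1) + p1) = 1 ⇒ 2/7 = 2/7
p2 + p2 = 2/7 + 2/7 = 2/7
p2 ⇔ (p2 + p2) = 2/7 ⇔ 2/7 = 1
¬(p2 ⇔ (p2 + p2)) = ¬1 = 0
((p1 ⇒ (p1 + p1)) ⇒ ((p2 + p1) + p1)) + ¬(p2 ⇔ (p2 + p2)) = 2/7 + 0 = 2/7
((p2 ⇔ p2) + ((p1 + p2) ⇒ (p2 ⇔ p1))) ⇒ (((p1 ⇒ (p1 + p1)) ⇒ ((p2 + p1) + p1)) + ¬(p2 ⇔ (p2 + p2))) = 1 ⇒ 2/7 = 2/7

2/7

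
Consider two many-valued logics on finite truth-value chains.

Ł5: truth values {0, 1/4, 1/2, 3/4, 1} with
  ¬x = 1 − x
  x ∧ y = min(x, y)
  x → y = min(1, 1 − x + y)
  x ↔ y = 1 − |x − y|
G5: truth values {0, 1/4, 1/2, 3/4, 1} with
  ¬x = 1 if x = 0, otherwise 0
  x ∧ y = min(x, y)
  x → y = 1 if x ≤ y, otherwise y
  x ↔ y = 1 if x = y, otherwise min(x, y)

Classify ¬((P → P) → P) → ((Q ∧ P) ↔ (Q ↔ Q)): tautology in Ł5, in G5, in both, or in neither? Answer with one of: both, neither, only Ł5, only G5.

In Ł5: at P = 0, Q = 0 the value is 0 — not a tautology.
In G5: at P = 0, Q = 0 the value is 0 — not a tautology.

neither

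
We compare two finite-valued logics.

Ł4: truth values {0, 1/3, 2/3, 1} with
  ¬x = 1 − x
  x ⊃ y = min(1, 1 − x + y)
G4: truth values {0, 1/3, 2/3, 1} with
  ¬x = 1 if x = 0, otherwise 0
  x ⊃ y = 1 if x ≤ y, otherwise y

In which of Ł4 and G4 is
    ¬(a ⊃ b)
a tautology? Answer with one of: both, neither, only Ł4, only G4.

neither

In Ł4: at a = 0, b = 0 the value is 0 — not a tautology.
In G4: at a = 0, b = 0 the value is 0 — not a tautology.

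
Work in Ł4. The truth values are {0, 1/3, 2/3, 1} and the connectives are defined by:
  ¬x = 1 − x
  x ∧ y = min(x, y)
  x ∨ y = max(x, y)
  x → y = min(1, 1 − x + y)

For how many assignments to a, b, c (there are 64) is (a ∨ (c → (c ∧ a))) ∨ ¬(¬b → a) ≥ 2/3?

value 1: 43 assignments (counts)
value 2/3: 14 assignments (counts)
value 1/3: 6 assignments
value 0: 1 assignment
So 57 of the 64 assignments meet the threshold.

57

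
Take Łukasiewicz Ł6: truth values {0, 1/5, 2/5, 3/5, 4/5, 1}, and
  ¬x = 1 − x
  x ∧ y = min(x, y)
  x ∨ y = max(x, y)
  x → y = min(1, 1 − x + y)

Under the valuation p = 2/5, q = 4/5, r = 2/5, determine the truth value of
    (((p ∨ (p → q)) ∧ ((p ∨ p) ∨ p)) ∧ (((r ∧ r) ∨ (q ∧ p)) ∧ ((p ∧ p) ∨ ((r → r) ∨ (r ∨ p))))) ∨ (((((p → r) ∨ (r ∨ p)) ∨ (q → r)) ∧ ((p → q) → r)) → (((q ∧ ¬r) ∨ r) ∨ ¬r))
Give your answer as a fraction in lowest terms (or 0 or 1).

p → q = 2/5 → 4/5 = 1
p ∨ (p → q) = 2/5 ∨ 1 = 1
p ∨ p = 2/5 ∨ 2/5 = 2/5
(p ∨ p) ∨ p = 2/5 ∨ 2/5 = 2/5
(p ∨ (p → q)) ∧ ((p ∨ p) ∨ p) = 1 ∧ 2/5 = 2/5
r ∧ r = 2/5 ∧ 2/5 = 2/5
q ∧ p = 4/5 ∧ 2/5 = 2/5
(r ∧ r) ∨ (q ∧ p) = 2/5 ∨ 2/5 = 2/5
p ∧ p = 2/5 ∧ 2/5 = 2/5
r → r = 2/5 → 2/5 = 1
r ∨ p = 2/5 ∨ 2/5 = 2/5
(r → r) ∨ (r ∨ p) = 1 ∨ 2/5 = 1
(p ∧ p) ∨ ((r → r) ∨ (r ∨ p)) = 2/5 ∨ 1 = 1
((r ∧ r) ∨ (q ∧ p)) ∧ ((p ∧ p) ∨ ((r → r) ∨ (r ∨ p))) = 2/5 ∧ 1 = 2/5
((p ∨ (p → q)) ∧ ((p ∨ p) ∨ p)) ∧ (((r ∧ r) ∨ (q ∧ p)) ∧ ((p ∧ p) ∨ ((r → r) ∨ (r ∨ p)))) = 2/5 ∧ 2/5 = 2/5
p → r = 2/5 → 2/5 = 1
r ∨ p = 2/5 ∨ 2/5 = 2/5
(p → r) ∨ (r ∨ p) = 1 ∨ 2/5 = 1
q → r = 4/5 → 2/5 = 3/5
((p → r) ∨ (r ∨ p)) ∨ (q → r) = 1 ∨ 3/5 = 1
p → q = 2/5 → 4/5 = 1
(p → q) → r = 1 → 2/5 = 2/5
(((p → r) ∨ (r ∨ p)) ∨ (q → r)) ∧ ((p → q) → r) = 1 ∧ 2/5 = 2/5
¬r = ¬2/5 = 3/5
q ∧ ¬r = 4/5 ∧ 3/5 = 3/5
(q ∧ ¬r) ∨ r = 3/5 ∨ 2/5 = 3/5
¬r = ¬2/5 = 3/5
((q ∧ ¬r) ∨ r) ∨ ¬r = 3/5 ∨ 3/5 = 3/5
((((p → r) ∨ (r ∨ p)) ∨ (q → r)) ∧ ((p → q) → r)) → (((q ∧ ¬r) ∨ r) ∨ ¬r) = 2/5 → 3/5 = 1
(((p ∨ (p → q)) ∧ ((p ∨ p) ∨ p)) ∧ (((r ∧ r) ∨ (q ∧ p)) ∧ ((p ∧ p) ∨ ((r → r) ∨ (r ∨ p))))) ∨ (((((p → r) ∨ (r ∨ p)) ∨ (q → r)) ∧ ((p → q) → r)) → (((q ∧ ¬r) ∨ r) ∨ ¬r)) = 2/5 ∨ 1 = 1

1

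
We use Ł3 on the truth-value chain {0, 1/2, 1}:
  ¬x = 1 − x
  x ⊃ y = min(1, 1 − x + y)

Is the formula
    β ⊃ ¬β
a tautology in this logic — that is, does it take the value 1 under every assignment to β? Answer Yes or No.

Counterexample: take β = 1.
¬β = ¬1 = 0
β ⊃ ¬β = 1 ⊃ 0 = 0
This gives 0 ≠ 1.

No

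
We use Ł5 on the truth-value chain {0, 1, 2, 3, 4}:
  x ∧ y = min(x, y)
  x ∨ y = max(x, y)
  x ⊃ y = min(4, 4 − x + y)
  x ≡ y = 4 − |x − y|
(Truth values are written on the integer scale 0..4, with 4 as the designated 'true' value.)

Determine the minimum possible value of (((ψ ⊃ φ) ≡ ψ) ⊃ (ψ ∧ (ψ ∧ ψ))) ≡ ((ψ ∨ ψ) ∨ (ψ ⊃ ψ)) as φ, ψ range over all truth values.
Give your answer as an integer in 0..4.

2

Take φ = 0, ψ = 2:
ψ ⊃ φ = 2 ⊃ 0 = 2
(ψ ⊃ φ) ≡ ψ = 2 ≡ 2 = 4
ψ ∧ ψ = 2 ∧ 2 = 2
ψ ∧ (ψ ∧ ψ) = 2 ∧ 2 = 2
((ψ ⊃ φ) ≡ ψ) ⊃ (ψ ∧ (ψ ∧ ψ)) = 4 ⊃ 2 = 2
ψ ∨ ψ = 2 ∨ 2 = 2
ψ ⊃ ψ = 2 ⊃ 2 = 4
(ψ ∨ ψ) ∨ (ψ ⊃ ψ) = 2 ∨ 4 = 4
(((ψ ⊃ φ) ≡ ψ) ⊃ (ψ ∧ (ψ ∧ ψ))) ≡ ((ψ ∨ ψ) ∨ (ψ ⊃ ψ)) = 2 ≡ 4 = 2
No assignment yields a value below 2, so this is the minimum.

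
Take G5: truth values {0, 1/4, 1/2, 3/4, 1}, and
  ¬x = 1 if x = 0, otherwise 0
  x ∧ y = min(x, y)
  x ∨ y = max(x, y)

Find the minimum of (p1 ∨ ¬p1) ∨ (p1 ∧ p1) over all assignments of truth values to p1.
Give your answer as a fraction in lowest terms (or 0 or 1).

Take p1 = 1/4:
¬p1 = ¬1/4 = 0
p1 ∨ ¬p1 = 1/4 ∨ 0 = 1/4
p1 ∧ p1 = 1/4 ∧ 1/4 = 1/4
(p1 ∨ ¬p1) ∨ (p1 ∧ p1) = 1/4 ∨ 1/4 = 1/4
No assignment yields a value below 1/4, so this is the minimum.

1/4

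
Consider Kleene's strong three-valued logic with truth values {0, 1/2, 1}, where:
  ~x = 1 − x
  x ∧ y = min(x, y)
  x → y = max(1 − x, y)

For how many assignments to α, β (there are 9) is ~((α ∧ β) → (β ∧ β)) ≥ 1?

0

α = 0, β = 0 ↦ 0  <
α = 0, β = 1/2 ↦ 0  <
α = 0, β = 1 ↦ 0  <
α = 1/2, β = 0 ↦ 0  <
α = 1/2, β = 1/2 ↦ 1/2  <
α = 1/2, β = 1 ↦ 0  <
α = 1, β = 0 ↦ 0  <
α = 1, β = 1/2 ↦ 1/2  <
α = 1, β = 1 ↦ 0  <
So 0 of the 9 assignments meet the threshold.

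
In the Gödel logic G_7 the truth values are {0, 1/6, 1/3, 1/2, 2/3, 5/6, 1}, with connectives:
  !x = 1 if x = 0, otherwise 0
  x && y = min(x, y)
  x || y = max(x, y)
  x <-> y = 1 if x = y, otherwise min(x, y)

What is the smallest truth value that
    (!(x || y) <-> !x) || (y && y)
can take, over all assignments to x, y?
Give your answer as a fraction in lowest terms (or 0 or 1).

Take x = 0, y = 1/6:
x || y = 0 || 1/6 = 1/6
!(x || y) = !1/6 = 0
!x = !0 = 1
!(x || y) <-> !x = 0 <-> 1 = 0
y && y = 1/6 && 1/6 = 1/6
(!(x || y) <-> !x) || (y && y) = 0 || 1/6 = 1/6
No assignment yields a value below 1/6, so this is the minimum.

1/6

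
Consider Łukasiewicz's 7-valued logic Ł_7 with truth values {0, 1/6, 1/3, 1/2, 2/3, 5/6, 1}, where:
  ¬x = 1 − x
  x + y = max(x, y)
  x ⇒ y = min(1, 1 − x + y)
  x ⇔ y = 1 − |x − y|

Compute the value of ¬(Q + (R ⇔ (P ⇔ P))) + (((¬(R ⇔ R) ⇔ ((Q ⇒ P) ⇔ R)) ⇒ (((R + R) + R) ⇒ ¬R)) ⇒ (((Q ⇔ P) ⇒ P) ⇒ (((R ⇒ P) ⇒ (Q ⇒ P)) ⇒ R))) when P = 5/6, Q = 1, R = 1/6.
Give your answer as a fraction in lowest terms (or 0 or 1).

1/3

P ⇔ P = 5/6 ⇔ 5/6 = 1
R ⇔ (P ⇔ P) = 1/6 ⇔ 1 = 1/6
Q + (R ⇔ (P ⇔ P)) = 1 + 1/6 = 1
¬(Q + (R ⇔ (P ⇔ P))) = ¬1 = 0
R ⇔ R = 1/6 ⇔ 1/6 = 1
¬(R ⇔ R) = ¬1 = 0
Q ⇒ P = 1 ⇒ 5/6 = 5/6
(Q ⇒ P) ⇔ R = 5/6 ⇔ 1/6 = 1/3
¬(R ⇔ R) ⇔ ((Q ⇒ P) ⇔ R) = 0 ⇔ 1/3 = 2/3
R + R = 1/6 + 1/6 = 1/6
(R + R) + R = 1/6 + 1/6 = 1/6
¬R = ¬1/6 = 5/6
((R + R) + R) ⇒ ¬R = 1/6 ⇒ 5/6 = 1
(¬(R ⇔ R) ⇔ ((Q ⇒ P) ⇔ R)) ⇒ (((R + R) + R) ⇒ ¬R) = 2/3 ⇒ 1 = 1
Q ⇔ P = 1 ⇔ 5/6 = 5/6
(Q ⇔ P) ⇒ P = 5/6 ⇒ 5/6 = 1
R ⇒ P = 1/6 ⇒ 5/6 = 1
Q ⇒ P = 1 ⇒ 5/6 = 5/6
(R ⇒ P) ⇒ (Q ⇒ P) = 1 ⇒ 5/6 = 5/6
((R ⇒ P) ⇒ (Q ⇒ P)) ⇒ R = 5/6 ⇒ 1/6 = 1/3
((Q ⇔ P) ⇒ P) ⇒ (((R ⇒ P) ⇒ (Q ⇒ P)) ⇒ R) = 1 ⇒ 1/3 = 1/3
((¬(R ⇔ R) ⇔ ((Q ⇒ P) ⇔ R)) ⇒ (((R + R) + R) ⇒ ¬R)) ⇒ (((Q ⇔ P) ⇒ P) ⇒ (((R ⇒ P) ⇒ (Q ⇒ P)) ⇒ R)) = 1 ⇒ 1/3 = 1/3
¬(Q + (R ⇔ (P ⇔ P))) + (((¬(R ⇔ R) ⇔ ((Q ⇒ P) ⇔ R)) ⇒ (((R + R) + R) ⇒ ¬R)) ⇒ (((Q ⇔ P) ⇒ P) ⇒ (((R ⇒ P) ⇒ (Q ⇒ P)) ⇒ R))) = 0 + 1/3 = 1/3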